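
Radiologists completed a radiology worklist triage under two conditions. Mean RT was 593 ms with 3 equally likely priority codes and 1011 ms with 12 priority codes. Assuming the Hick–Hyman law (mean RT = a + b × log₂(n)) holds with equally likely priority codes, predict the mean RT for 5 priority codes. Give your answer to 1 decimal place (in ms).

Fit slope and intercept:
  b = (1011 − 593) / (log₂ 12 − log₂ 3) = 418 / (3.5850 − 1.5850) = 209.000 ms/bit
  a = 593 − 209.000 × 1.5850 = 261.743 ms
Then RT(5) = 261.743 + 209.000 × log₂ 5 = 261.743 + 209.000 × 2.3219 ≈ 747.026 ms.

747.0 ms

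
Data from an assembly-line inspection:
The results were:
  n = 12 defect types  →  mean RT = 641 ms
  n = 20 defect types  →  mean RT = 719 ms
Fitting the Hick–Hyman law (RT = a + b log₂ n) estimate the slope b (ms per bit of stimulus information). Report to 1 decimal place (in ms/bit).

105.8 ms/bit

b = (RT₂ − RT₁)/(log₂ n₂ − log₂ n₁) = (719 − 641)/(4.3219 − 3.5850) = 105.839 ms/bit.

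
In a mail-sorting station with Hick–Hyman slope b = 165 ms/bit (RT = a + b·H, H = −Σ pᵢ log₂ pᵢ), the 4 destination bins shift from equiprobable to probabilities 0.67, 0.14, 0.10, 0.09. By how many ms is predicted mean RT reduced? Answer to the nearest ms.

94 ms

The RT saving is b·ΔH. Equiprobable H₀ = log₂(4) = 2.0000 bits; with the given probabilities H = 1.4291 bits.
b·(H₀ − H) = 165 × (2.0000 − 1.4291) = 94.20 ms.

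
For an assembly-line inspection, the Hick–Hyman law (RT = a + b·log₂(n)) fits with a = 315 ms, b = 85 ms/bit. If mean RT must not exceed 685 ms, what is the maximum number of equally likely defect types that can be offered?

85·log₂ n ≤ 685 − 315 = 370, giving log₂ n ≤ 4.3529 and n ≤ 20.435. The largest whole number is 20.

20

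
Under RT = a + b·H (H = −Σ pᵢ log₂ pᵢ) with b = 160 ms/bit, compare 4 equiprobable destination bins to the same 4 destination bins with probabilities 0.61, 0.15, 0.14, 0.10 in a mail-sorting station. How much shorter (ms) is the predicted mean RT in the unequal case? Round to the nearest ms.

Equiprobable entropy H₀ = log₂ 4 = 2.0000 bits.
Skewed entropy H = −Σ pᵢ log₂ pᵢ = 1.5749 bits.
ΔRT = b·(H₀ − H) = 160 × 0.4251 = 68.02 ms.

68 ms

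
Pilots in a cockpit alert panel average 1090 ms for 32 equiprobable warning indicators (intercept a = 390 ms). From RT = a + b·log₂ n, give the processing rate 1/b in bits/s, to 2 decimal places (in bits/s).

7.14 bits/s

b = (1090 − 390)/log₂ 32 = 700/5 = 140.000 ms per bit = 0.14000 s/bit; the reciprocal is 7.143 bits/s.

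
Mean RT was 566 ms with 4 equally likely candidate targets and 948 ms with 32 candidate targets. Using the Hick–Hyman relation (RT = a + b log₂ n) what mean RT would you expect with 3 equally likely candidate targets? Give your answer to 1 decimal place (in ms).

513.2 ms

Solve the two-equation system in a and b:
  b = (948 − 566) / (log₂ 32 − log₂ 4) = 382 / (5 − 2) = 127.333 ms/bit
  a = 566 − 127.333 × 2 = 311.333 ms
Then RT(3) = 311.333 + 127.333 × log₂ 3 = 311.333 + 127.333 × 1.5850 ≈ 513.152 ms.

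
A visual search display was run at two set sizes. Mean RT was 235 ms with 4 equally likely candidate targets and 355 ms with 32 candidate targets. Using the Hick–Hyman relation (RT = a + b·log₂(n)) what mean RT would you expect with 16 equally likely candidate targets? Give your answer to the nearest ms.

Solve the two-equation system in a and b:
  b = (355 − 235) / (log₂ 32 − log₂ 4) = 120 / (5 − 2) = 40 ms/bit
  a = 235 − 40 × 2 = 155 ms
Then RT(16) = 155 + 40 × log₂ 16 = 155 + 40 × 4 ≈ 315.000 ms.

315 ms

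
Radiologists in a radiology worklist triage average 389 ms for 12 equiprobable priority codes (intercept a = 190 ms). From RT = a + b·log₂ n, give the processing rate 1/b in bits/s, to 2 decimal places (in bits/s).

Choice component = 389 − 190 = 199 ms over log₂(12) = 3.5850 bits.
b = 199 / 3.5850 = 55.510 ms/bit, so 1/b = 18.015 bits/s.

18.01 bits/s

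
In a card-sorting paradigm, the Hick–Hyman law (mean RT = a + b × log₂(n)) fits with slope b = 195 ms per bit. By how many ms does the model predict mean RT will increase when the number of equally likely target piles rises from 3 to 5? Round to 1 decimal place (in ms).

The intercept a cancels: ΔRT = b·(log₂ n₂ − log₂ n₁) = b·log₂(n₂/n₁).
log₂(5) − log₂(3) = 2.3219 − 1.5850 = 0.7370.
ΔRT = 195 × 0.7370 = 143.708 ms.

143.7 ms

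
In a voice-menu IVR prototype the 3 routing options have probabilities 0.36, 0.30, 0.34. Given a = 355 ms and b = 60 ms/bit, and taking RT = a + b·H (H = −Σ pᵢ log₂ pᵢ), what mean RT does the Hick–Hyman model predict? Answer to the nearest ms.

450 ms

H = 0.36·log₂(1/0.36) + 0.30·log₂(1/0.30) + 0.34·log₂(1/0.34) = 1.5809 bits.
RT = 355 + 60 × 1.5809 = 449.85 ms.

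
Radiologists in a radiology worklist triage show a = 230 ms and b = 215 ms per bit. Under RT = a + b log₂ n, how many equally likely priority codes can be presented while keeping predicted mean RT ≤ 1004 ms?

12

Information budget: (1004 − 230)/215 = 3.6000 bits, so n ≤ 2^3.6000 = 12.126 → at most 12.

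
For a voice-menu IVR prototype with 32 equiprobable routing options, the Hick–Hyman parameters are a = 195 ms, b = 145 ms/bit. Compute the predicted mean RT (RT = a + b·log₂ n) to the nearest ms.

log₂(32) = 5 bits, so RT = 195 + 145 × 5 ≈ 920.000 ms.

920 ms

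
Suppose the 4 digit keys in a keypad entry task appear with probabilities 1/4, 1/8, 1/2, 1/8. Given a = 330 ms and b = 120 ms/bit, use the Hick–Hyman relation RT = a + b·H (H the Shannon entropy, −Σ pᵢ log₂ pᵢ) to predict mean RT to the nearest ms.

540 ms

Each term −pᵢ log₂ pᵢ: 0.25·2 + 0.125·3 + 0.5·1 + 0.125·3; summed, H = 1.750 bits.
Mean RT = a + bH = 330 + 120·1.750 = 540.00 ms.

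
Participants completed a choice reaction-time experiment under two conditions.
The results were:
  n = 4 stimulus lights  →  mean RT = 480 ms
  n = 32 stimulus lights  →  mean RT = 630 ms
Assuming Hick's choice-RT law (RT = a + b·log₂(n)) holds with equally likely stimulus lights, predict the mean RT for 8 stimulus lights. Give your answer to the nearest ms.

530 ms

With log₂ n on the abscissa the relation is linear; from the two conditions:
  b = (630 − 480) / (log₂ 32 − log₂ 4) = 150 / (5 − 2) = 50 ms/bit
  a = 480 − 50 × 2 = 380 ms
Then RT(8) = 380 + 50 × log₂ 8 = 380 + 50 × 3 ≈ 530.000 ms.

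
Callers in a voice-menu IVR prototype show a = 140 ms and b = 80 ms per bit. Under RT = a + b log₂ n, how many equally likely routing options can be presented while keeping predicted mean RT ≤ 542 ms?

32

Information budget: (542 − 140)/80 = 5.0250 bits, so n ≤ 2^5.0250 = 32.559 → at most 32.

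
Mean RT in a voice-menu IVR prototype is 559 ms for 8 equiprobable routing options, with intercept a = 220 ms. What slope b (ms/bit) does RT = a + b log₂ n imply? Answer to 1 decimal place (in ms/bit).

113.0 ms/bit

log₂(8) = 3 bits.
b = (RT − a)/log₂ n = (559 − 220) / 3 = 113.000 ms/bit.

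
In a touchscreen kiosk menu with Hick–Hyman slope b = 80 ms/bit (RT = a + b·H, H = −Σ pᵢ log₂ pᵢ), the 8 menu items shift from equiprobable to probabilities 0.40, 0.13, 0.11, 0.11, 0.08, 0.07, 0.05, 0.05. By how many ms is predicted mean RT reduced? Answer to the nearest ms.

32 ms

The RT saving is b·ΔH. Equiprobable H₀ = log₂(8) = 3.0000 bits; with the given probabilities H = 2.6042 bits.
b·(H₀ − H) = 80 × (3.0000 − 2.6042) = 31.66 ms.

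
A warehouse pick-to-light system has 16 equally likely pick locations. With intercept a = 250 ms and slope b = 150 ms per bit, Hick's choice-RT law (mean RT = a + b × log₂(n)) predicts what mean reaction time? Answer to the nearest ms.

850 ms

log₂(16) = 4 bits, so RT = 250 + 150 × 4 ≈ 850.000 ms.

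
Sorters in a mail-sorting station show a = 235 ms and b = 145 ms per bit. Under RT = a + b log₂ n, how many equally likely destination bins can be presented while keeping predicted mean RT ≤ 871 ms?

20

Set 235 + 145·log₂ n ≤ 871 → log₂ n ≤ (871 − 235)/145 = 4.3862.
So n ≤ 2^4.3862 = 20.911; the largest integer n is 20.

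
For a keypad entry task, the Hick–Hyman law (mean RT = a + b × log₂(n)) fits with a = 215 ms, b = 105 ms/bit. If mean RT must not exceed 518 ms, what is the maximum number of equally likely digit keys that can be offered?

7

Information budget: (518 − 215)/105 = 2.8857 bits, so n ≤ 2^2.8857 = 7.391 → at most 7.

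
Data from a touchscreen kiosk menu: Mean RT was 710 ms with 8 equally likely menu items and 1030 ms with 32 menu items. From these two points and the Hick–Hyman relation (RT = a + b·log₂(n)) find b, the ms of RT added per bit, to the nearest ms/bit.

160 ms/bit

The slope on a log₂ axis is (1030 − 710) / (5 − 3) = 160 ms/bit.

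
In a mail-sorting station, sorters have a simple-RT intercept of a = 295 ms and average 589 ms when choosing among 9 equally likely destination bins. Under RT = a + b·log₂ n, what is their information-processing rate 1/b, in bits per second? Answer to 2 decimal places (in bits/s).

b = (589 − 295)/log₂ 9 = 294/3.1699 = 92.747 ms per bit = 0.09275 s/bit; the reciprocal is 10.782 bits/s.

10.78 bits/s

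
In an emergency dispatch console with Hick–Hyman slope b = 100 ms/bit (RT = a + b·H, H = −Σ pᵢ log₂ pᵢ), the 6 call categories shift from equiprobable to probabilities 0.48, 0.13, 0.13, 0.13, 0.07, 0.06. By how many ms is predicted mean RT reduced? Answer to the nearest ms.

Equiprobable entropy H₀ = log₂ 6 = 2.5850 bits.
Skewed entropy H = −Σ pᵢ log₂ pᵢ = 2.1683 bits.
ΔRT = b·(H₀ − H) = 100 × 0.4167 = 41.67 ms.

42 ms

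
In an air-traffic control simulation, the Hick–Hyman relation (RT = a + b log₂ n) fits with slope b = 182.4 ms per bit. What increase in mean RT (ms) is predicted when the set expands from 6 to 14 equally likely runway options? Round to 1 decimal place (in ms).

223.0 ms

The intercept a cancels: ΔRT = b·(log₂ n₂ − log₂ n₁) = b·log₂(n₂/n₁).
log₂(14) − log₂(6) = 3.8074 − 2.5850 = 1.2224.
ΔRT = 182.4 × 1.2224 = 222.964 ms.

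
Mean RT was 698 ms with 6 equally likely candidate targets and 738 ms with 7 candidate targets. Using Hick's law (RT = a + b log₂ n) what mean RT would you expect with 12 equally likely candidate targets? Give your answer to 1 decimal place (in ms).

877.9 ms

Solve the two-equation system in a and b:
  b = (738 − 698) / (log₂ 7 − log₂ 6) = 40 / (2.8074 − 2.5850) = 179.862 ms/bit
  a = 698 − 179.862 × 2.5850 = 233.063 ms
Then RT(12) = 233.063 + 179.862 × log₂ 12 = 233.063 + 179.862 × 3.5850 ≈ 877.862 ms.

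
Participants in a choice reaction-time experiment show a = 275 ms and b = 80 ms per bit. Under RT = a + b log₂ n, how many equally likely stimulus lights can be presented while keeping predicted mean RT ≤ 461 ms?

5

Information budget: (461 − 275)/80 = 2.3250 bits, so n ≤ 2^2.3250 = 5.011 → at most 5.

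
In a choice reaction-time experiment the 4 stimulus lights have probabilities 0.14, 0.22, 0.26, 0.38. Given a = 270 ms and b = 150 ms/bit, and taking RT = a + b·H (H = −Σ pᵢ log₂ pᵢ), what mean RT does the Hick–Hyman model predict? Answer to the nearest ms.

Entropy contributions −pᵢ log₂ pᵢ: 0.3971, 0.4806, 0.5053, 0.5305; sum H = 1.9134 bits.
RT = a + bH = 270 + 150·1.9134 = 557.01 ms.

557 ms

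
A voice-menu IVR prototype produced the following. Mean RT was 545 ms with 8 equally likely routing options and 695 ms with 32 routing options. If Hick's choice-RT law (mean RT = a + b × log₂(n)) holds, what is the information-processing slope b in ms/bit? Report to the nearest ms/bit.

Slope: b = (695 − 545) / (log₂ 32 − log₂ 8) = 150/2.0000 = 75 ms/bit.

75 ms/bit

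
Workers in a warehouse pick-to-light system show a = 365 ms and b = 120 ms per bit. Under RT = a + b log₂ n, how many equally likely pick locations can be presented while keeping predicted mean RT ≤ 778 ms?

10

120·log₂ n ≤ 778 − 365 = 413, giving log₂ n ≤ 3.4417 and n ≤ 10.865. The largest whole number is 10.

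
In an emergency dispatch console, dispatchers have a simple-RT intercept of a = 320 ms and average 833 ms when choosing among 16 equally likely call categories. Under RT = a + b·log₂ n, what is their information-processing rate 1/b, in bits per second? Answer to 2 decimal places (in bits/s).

b = (833 − 320)/log₂ 16 = 513/4 = 128.250 ms per bit = 0.12825 s/bit; the reciprocal is 7.797 bits/s.

7.80 bits/s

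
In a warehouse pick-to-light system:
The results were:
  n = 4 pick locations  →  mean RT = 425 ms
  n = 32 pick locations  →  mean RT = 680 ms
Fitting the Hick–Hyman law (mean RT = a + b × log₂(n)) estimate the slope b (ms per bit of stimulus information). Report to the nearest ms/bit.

85 ms/bit

b = (RT₂ − RT₁)/(log₂ n₂ − log₂ n₁) = (680 − 425)/(5 − 2) = 85 ms/bit.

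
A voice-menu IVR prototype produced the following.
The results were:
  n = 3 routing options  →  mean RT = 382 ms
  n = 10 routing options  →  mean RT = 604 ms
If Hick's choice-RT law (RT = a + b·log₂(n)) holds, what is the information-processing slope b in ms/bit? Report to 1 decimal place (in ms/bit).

Slope: b = (604 − 382) / (log₂ 10 − log₂ 3) = 222/1.7370 = 127.809 ms/bit.

127.8 ms/bit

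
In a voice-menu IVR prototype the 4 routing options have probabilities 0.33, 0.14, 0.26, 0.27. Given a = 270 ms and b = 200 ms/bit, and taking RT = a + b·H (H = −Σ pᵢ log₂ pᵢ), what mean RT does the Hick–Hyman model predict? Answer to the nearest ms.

658 ms

H = 0.33·log₂(1/0.33) + 0.14·log₂(1/0.14) + 0.26·log₂(1/0.26) + 0.27·log₂(1/0.27) = 1.9402 bits.
RT = 270 + 200 × 1.9402 = 658.05 ms.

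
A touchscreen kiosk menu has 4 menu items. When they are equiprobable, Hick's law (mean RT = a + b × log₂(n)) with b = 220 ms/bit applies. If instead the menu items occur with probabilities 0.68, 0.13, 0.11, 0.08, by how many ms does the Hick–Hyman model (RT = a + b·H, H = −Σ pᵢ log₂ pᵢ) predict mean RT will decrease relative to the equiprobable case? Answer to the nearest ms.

131 ms

Equiprobable entropy H₀ = log₂ 4 = 2.0000 bits.
Skewed entropy H = −Σ pᵢ log₂ pᵢ = 1.4028 bits.
ΔRT = b·(H₀ − H) = 220 × 0.5972 = 131.39 ms.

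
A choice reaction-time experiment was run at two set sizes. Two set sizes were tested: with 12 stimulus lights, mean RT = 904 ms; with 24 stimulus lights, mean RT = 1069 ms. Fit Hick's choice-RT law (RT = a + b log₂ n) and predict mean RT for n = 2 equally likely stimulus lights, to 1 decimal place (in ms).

477.5 ms

With log₂ n on the abscissa the relation is linear; from the two conditions:
  b = (1069 − 904) / (log₂ 24 − log₂ 12) = 165 / (4.5850 − 3.5850) = 165.000 ms/bit
  a = 904 − 165.000 × 3.5850 = 312.481 ms
Then RT(2) = 312.481 + 165.000 × log₂ 2 = 312.481 + 165.000 × 1 ≈ 477.481 ms.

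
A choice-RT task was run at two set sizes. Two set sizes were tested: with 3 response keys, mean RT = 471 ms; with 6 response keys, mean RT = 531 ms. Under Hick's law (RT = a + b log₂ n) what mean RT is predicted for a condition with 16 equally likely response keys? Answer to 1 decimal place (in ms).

Fit slope and intercept:
  b = (531 − 471) / (log₂ 6 − log₂ 3) = 60 / (2.5850 − 1.5850) = 60.000 ms/bit
  a = 471 − 60.000 × 1.5850 = 375.902 ms
Then RT(16) = 375.902 + 60.000 × log₂ 16 = 375.902 + 60.000 × 4 ≈ 615.902 ms.

615.9 ms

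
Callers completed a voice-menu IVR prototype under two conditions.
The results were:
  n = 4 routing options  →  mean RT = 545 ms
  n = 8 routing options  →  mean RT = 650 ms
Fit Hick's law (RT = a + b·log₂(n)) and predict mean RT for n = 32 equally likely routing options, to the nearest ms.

RT is linear in log₂ n, so two points fix the line:
  b = (650 − 545) / (log₂ 8 − log₂ 4) = 105 / (3 − 2) = 105 ms/bit
  a = 545 − 105 × 2 = 335 ms
Then RT(32) = 335 + 105 × log₂ 32 = 335 + 105 × 5 ≈ 860.000 ms.

860 ms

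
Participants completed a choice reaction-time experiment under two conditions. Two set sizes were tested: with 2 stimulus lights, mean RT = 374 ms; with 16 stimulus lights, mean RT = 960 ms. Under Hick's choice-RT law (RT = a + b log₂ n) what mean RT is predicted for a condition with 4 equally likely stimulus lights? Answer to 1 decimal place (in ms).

569.3 ms

RT is linear in log₂ n, so two points fix the line:
  b = (960 − 374) / (log₂ 16 − log₂ 2) = 586 / (4 − 1) = 195.333 ms/bit
  a = 374 − 195.333 × 1 = 178.667 ms
Then RT(4) = 178.667 + 195.333 × log₂ 4 = 178.667 + 195.333 × 2 ≈ 569.333 ms.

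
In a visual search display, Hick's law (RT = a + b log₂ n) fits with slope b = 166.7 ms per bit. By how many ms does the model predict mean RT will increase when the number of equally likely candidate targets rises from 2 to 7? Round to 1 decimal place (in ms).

ΔRT = (a + b log₂ n₂) − (a + b log₂ n₁) = b·(log₂ n₂ − log₂ n₁).
log₂(7) − log₂(2) = 2.8074 − 1 = 1.8074.
ΔRT = 166.7 × 1.8074 = 301.286 ms.

301.3 ms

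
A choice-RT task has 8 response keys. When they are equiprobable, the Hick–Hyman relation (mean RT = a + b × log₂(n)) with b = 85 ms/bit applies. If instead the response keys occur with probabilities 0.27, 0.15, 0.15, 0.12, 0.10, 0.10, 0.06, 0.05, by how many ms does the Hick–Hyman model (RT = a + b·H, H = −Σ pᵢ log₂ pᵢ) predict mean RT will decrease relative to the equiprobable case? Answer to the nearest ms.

15 ms

The RT saving is b·ΔH. Equiprobable H₀ = log₂(8) = 3.0000 bits; with the given probabilities H = 2.8222 bits.
b·(H₀ − H) = 85 × (3.0000 − 2.8222) = 15.11 ms.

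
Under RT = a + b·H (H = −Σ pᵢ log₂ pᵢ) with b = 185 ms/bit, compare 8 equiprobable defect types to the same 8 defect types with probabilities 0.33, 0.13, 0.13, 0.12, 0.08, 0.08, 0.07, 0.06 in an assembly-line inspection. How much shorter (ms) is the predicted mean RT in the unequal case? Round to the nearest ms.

45 ms

Equiprobable entropy H₀ = log₂ 8 = 3.0000 bits.
Skewed entropy H = −Σ pᵢ log₂ pᵢ = 2.7553 bits.
ΔRT = b·(H₀ − H) = 185 × 0.2447 = 45.27 ms.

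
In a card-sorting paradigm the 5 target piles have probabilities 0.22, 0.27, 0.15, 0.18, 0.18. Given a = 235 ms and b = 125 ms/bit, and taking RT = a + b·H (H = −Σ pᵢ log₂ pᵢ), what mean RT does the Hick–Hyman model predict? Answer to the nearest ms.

H = 0.22·log₂(1/0.22) + 0.27·log₂(1/0.27) + 0.15·log₂(1/0.15) + 0.18·log₂(1/0.18) + 0.18·log₂(1/0.18) = 2.2918 bits.
RT = 235 + 125 × 2.2918 = 521.47 ms.

521 ms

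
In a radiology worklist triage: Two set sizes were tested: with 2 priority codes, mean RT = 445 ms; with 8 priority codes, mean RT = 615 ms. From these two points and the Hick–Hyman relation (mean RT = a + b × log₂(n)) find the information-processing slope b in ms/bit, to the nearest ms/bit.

85 ms/bit

The slope on a log₂ axis is (615 − 445) / (3 − 1) = 85 ms/bit.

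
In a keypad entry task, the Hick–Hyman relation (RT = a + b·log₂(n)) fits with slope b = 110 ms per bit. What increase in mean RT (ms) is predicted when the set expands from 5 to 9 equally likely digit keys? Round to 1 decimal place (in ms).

93.3 ms

ΔRT = (a + b log₂ n₂) − (a + b log₂ n₁) = b·(log₂ n₂ − log₂ n₁).
log₂(9) − log₂(5) = 3.1699 − 2.3219 = 0.8480.
ΔRT = 110 × 0.8480 = 93.280 ms.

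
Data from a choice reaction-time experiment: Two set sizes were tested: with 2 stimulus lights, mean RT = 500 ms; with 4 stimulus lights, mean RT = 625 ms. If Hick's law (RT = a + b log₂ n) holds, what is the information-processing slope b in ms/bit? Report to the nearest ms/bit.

The slope on a log₂ axis is (625 − 500) / (2 − 1) = 125 ms/bit.

125 ms/bit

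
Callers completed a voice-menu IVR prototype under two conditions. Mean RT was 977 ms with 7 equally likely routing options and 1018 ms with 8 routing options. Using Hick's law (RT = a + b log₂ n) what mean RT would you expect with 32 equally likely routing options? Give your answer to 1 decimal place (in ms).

With log₂ n on the abscissa the relation is linear; from the two conditions:
  b = (1018 − 977) / (log₂ 8 − log₂ 7) = 41 / (3 − 2.8074) = 212.827 ms/bit
  a = 977 − 212.827 × 2.8074 = 379.520 ms
Then RT(32) = 379.520 + 212.827 × log₂ 32 = 379.520 + 212.827 × 5 ≈ 1443.653 ms.

1443.7 ms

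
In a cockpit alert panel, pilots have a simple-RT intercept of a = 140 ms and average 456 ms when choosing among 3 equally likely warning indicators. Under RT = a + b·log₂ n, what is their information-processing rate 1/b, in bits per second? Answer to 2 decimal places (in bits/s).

b = (456 − 140)/log₂ 3 = 316/1.5850 = 199.374 ms per bit = 0.19937 s/bit; the reciprocal is 5.016 bits/s.

5.02 bits/s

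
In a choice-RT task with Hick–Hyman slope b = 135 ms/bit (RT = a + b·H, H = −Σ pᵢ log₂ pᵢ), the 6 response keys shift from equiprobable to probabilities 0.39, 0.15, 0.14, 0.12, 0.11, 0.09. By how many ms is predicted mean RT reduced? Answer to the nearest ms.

29 ms

Equiprobable entropy H₀ = log₂ 6 = 2.5850 bits.
Skewed entropy H = −Σ pᵢ log₂ pᵢ = 2.3675 bits.
ΔRT = b·(H₀ − H) = 135 × 0.2175 = 29.36 ms.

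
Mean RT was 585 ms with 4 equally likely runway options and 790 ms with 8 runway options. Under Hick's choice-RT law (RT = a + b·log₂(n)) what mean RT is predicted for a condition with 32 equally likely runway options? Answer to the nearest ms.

RT is linear in log₂ n, so two points fix the line:
  b = (790 − 585) / (log₂ 8 − log₂ 4) = 205 / (3 − 2) = 205 ms/bit
  a = 585 − 205 × 2 = 175 ms
Then RT(32) = 175 + 205 × log₂ 32 = 175 + 205 × 5 ≈ 1200.000 ms.

1200 ms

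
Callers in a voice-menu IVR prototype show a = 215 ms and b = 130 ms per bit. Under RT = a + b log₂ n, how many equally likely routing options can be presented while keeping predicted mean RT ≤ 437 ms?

Set 215 + 130·log₂ n ≤ 437 → log₂ n ≤ (437 − 215)/130 = 1.7077.
So n ≤ 2^1.7077 = 3.266; the largest integer n is 3.

3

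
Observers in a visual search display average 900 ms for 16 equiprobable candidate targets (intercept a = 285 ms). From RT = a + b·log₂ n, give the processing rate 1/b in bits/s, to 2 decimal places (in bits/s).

Choice component = 900 − 285 = 615 ms over log₂(16) = 4 bits.
b = 615 / 4 = 153.750 ms/bit, so 1/b = 6.504 bits/s.

6.50 bits/s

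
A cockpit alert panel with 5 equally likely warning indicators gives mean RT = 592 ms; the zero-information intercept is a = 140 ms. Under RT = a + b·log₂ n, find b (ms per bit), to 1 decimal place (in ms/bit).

b = (592 − 140) / log₂(5) = 452 / 2.3219 = 194.666 ms/bit.

194.7 ms/bit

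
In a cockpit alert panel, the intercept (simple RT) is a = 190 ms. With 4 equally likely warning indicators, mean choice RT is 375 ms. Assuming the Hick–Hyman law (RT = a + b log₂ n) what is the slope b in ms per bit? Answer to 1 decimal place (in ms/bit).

92.5 ms/bit

4 alternatives carry log₂ 4 = 2 bits; the choice cost is 375 − 190 = 185 ms, so b = 185/2 = 92.500 ms/bit.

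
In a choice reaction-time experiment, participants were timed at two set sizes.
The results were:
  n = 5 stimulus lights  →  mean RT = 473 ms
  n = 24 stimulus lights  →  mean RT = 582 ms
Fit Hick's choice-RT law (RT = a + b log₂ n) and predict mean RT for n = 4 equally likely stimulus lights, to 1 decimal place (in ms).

457.5 ms

RT is linear in log₂ n, so two points fix the line:
  b = (582 − 473) / (log₂ 24 − log₂ 5) = 109 / (4.5850 − 2.3219) = 48.165 ms/bit
  a = 473 − 48.165 × 2.3219 = 361.163 ms
Then RT(4) = 361.163 + 48.165 × log₂ 4 = 361.163 + 48.165 × 2 ≈ 457.494 ms.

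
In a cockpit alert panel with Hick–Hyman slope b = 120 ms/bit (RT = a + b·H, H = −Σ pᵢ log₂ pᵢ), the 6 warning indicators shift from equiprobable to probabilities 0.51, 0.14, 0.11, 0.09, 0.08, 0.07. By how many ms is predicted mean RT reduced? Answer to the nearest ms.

Equiprobable entropy H₀ = log₂ 6 = 2.5850 bits.
Skewed entropy H = −Σ pᵢ log₂ pᵢ = 2.1155 bits.
ΔRT = b·(H₀ − H) = 120 × 0.4694 = 56.33 ms.

56 ms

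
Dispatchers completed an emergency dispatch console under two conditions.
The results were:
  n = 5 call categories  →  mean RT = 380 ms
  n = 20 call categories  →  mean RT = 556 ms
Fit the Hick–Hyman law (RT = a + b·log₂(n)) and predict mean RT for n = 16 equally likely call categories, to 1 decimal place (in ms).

RT is linear in log₂ n, so two points fix the line:
  b = (556 − 380) / (log₂ 20 − log₂ 5) = 176 / (4.3219 − 2.3219) = 88.000 ms/bit
  a = 380 − 88.000 × 2.3219 = 175.670 ms
Then RT(16) = 175.670 + 88.000 × log₂ 16 = 175.670 + 88.000 × 4 ≈ 527.670 ms.

527.7 ms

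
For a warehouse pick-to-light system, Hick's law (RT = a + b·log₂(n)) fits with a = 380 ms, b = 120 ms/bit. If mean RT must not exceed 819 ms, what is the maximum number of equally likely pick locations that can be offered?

Information budget: (819 − 380)/120 = 3.6583 bits, so n ≤ 2^3.6583 = 12.626 → at most 12.

12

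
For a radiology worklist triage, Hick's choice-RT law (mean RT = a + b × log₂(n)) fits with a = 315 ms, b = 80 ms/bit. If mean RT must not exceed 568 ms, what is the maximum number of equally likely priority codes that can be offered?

80·log₂ n ≤ 568 − 315 = 253, giving log₂ n ≤ 3.1625 and n ≤ 8.954. The largest whole number is 8.

8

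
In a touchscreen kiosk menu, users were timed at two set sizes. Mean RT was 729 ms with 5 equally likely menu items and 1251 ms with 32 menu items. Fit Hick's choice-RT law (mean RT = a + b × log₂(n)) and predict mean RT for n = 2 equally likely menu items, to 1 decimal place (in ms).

471.3 ms

With log₂ n on the abscissa the relation is linear; from the two conditions:
  b = (1251 − 729) / (log₂ 32 − log₂ 5) = 522 / (5 − 2.3219) = 194.916 ms/bit
  a = 729 − 194.916 × 2.3219 = 276.418 ms
Then RT(2) = 276.418 + 194.916 × log₂ 2 = 276.418 + 194.916 × 1 ≈ 471.335 ms.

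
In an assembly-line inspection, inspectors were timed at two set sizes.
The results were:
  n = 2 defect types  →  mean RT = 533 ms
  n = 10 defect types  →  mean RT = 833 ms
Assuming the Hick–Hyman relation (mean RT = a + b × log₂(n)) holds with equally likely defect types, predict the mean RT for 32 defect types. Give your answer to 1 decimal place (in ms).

Solve the two-equation system in a and b:
  b = (833 − 533) / (log₂ 10 − log₂ 2) = 300 / (3.3219 − 1) = 129.203 ms/bit
  a = 533 − 129.203 × 1 = 403.797 ms
Then RT(32) = 403.797 + 129.203 × log₂ 32 = 403.797 + 129.203 × 5 ≈ 1049.812 ms.

1049.8 ms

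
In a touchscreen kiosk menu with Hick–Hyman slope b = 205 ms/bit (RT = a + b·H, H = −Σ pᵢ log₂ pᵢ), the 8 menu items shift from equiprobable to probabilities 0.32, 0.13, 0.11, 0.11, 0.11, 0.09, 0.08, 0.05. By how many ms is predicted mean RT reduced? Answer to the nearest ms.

45 ms

Equiprobable entropy H₀ = log₂ 8 = 3.0000 bits.
Skewed entropy H = −Σ pᵢ log₂ pᵢ = 2.7798 bits.
ΔRT = b·(H₀ − H) = 205 × 0.2202 = 45.14 ms.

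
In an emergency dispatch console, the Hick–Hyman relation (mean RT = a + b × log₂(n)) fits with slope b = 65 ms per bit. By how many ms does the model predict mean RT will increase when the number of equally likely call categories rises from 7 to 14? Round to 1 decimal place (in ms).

The intercept a cancels: ΔRT = b·(log₂ n₂ − log₂ n₁) = b·log₂(n₂/n₁).
log₂(14) − log₂(7) = log₂(14/7) = log₂(2) = 1.
ΔRT = 65 × 1.0000 = 65.000 ms.

65.0 ms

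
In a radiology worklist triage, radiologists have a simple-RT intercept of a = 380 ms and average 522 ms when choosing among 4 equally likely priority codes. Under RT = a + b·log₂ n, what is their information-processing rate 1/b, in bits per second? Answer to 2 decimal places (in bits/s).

b = (522 − 380)/log₂ 4 = 142/2 = 71.000 ms per bit = 0.07100 s/bit; the reciprocal is 14.085 bits/s.

14.08 bits/s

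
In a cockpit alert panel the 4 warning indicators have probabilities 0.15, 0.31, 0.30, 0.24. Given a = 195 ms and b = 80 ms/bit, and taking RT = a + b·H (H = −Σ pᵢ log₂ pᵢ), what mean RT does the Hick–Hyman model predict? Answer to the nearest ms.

351 ms

H = 0.15·log₂(1/0.15) + 0.31·log₂(1/0.31) + 0.30·log₂(1/0.30) + 0.24·log₂(1/0.24) = 1.9496 bits.
RT = 195 + 80 × 1.9496 = 350.97 ms.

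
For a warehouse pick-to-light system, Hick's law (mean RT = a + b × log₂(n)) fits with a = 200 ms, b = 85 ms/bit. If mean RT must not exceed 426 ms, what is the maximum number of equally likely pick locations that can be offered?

85·log₂ n ≤ 426 − 200 = 226, giving log₂ n ≤ 2.6588 and n ≤ 6.315. The largest whole number is 6.

6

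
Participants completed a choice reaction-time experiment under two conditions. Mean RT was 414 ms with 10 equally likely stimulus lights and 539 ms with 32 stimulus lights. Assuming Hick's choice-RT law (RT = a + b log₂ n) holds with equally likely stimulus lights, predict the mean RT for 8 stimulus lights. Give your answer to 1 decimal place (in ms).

390.0 ms

Fit slope and intercept:
  b = (539 − 414) / (log₂ 32 − log₂ 10) = 125 / (5 − 3.3219) = 74.490 ms/bit
  a = 414 − 74.490 × 3.3219 = 166.549 ms
Then RT(8) = 166.549 + 74.490 × log₂ 8 = 166.549 + 74.490 × 3 ≈ 390.019 ms.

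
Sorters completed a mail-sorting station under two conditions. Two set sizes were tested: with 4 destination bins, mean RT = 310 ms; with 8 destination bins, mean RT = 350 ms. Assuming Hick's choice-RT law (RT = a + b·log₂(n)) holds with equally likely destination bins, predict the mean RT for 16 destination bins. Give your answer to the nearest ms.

390 ms

RT is linear in log₂ n, so two points fix the line:
  b = (350 − 310) / (log₂ 8 − log₂ 4) = 40 / (3 − 2) = 40 ms/bit
  a = 310 − 40 × 2 = 230 ms
Then RT(16) = 230 + 40 × log₂ 16 = 230 + 40 × 4 ≈ 390.000 ms.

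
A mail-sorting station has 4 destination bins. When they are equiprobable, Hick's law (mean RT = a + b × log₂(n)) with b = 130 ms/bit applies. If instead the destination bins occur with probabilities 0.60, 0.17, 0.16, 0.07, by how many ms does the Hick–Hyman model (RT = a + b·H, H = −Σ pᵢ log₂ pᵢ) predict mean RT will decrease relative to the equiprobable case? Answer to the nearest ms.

Equiprobable entropy H₀ = log₂ 4 = 2.0000 bits.
Skewed entropy H = −Σ pᵢ log₂ pᵢ = 1.5683 bits.
ΔRT = b·(H₀ − H) = 130 × 0.4317 = 56.12 ms.

56 ms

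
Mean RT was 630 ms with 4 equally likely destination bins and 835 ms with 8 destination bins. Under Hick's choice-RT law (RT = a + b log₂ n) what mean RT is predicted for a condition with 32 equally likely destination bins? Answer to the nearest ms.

Fit slope and intercept:
  b = (835 − 630) / (log₂ 8 − log₂ 4) = 205 / (3 − 2) = 205 ms/bit
  a = 630 − 205 × 2 = 220 ms
Then RT(32) = 220 + 205 × log₂ 32 = 220 + 205 × 5 ≈ 1245.000 ms.

1245 ms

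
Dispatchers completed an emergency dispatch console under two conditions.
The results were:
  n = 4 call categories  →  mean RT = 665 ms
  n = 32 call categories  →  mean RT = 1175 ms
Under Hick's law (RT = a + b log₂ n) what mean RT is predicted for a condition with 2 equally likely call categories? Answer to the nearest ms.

With log₂ n on the abscissa the relation is linear; from the two conditions:
  b = (1175 − 665) / (log₂ 32 − log₂ 4) = 510 / (5 − 2) = 170 ms/bit
  a = 665 − 170 × 2 = 325 ms
Then RT(2) = 325 + 170 × log₂ 2 = 325 + 170 × 1 ≈ 495.000 ms.

495 ms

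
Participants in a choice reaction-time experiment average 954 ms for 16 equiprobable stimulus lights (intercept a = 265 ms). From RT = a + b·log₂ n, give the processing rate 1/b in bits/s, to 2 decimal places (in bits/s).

5.81 bits/s

Choice component = 954 − 265 = 689 ms over log₂(16) = 4 bits.
b = 689 / 4 = 172.250 ms/bit, so 1/b = 5.806 bits/s.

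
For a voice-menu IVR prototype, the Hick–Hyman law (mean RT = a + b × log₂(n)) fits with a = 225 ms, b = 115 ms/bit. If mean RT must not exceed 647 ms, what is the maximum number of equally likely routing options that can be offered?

12

115·log₂ n ≤ 647 − 225 = 422, giving log₂ n ≤ 3.6696 and n ≤ 12.725. The largest whole number is 12.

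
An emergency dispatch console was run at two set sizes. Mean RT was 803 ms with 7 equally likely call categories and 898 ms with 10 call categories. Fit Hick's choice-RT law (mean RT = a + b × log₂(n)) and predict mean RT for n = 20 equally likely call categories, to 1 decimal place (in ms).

1082.6 ms

Solve the two-equation system in a and b:
  b = (898 − 803) / (log₂ 10 − log₂ 7) = 95 / (3.3219 − 2.8074) = 184.619 ms/bit
  a = 803 − 184.619 × 2.8074 = 284.709 ms
Then RT(20) = 284.709 + 184.619 × log₂ 20 = 284.709 + 184.619 × 4.3219 ≈ 1082.619 ms.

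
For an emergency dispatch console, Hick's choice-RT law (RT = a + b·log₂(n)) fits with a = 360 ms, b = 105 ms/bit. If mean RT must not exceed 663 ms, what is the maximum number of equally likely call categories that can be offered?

7

Set 360 + 105·log₂ n ≤ 663 → log₂ n ≤ (663 − 360)/105 = 2.8857.
So n ≤ 2^2.8857 = 7.391; the largest integer n is 7.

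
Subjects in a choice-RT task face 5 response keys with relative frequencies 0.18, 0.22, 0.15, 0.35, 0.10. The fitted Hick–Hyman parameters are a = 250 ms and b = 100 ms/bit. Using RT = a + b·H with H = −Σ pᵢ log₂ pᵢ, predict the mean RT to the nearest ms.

Entropy contributions −pᵢ log₂ pᵢ: 0.4453, 0.4806, 0.4105, 0.5301, 0.3322; sum H = 2.1987 bits.
RT = a + bH = 250 + 100·2.1987 = 469.87 ms.

470 ms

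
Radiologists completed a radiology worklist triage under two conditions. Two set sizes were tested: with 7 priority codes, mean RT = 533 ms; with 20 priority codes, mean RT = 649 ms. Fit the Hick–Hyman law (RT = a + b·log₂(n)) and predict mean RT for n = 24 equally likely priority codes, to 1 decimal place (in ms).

669.1 ms

RT is linear in log₂ n, so two points fix the line:
  b = (649 − 533) / (log₂ 20 − log₂ 7) = 116 / (4.3219 − 2.8074) = 76.589 ms/bit
  a = 533 − 76.589 × 2.8074 = 317.987 ms
Then RT(24) = 317.987 + 76.589 × log₂ 24 = 317.987 + 76.589 × 4.5850 ≈ 669.146 ms.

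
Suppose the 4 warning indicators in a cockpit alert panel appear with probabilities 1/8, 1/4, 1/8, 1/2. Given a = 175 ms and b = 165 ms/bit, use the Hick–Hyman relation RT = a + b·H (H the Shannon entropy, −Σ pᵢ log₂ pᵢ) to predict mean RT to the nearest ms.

H = −Σ pᵢ log₂ pᵢ = 0.125·3 + 0.25·2 + 0.125·3 + 0.5·1 = 1.750 bits.
RT = 175 + 165 × 1.750 = 463.75 ms.

464 ms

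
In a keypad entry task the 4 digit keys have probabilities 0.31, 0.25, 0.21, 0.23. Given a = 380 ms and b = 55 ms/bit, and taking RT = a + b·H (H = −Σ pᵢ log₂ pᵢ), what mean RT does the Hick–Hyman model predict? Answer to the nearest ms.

H = 0.31·log₂(1/0.31) + 0.25·log₂(1/0.25) + 0.21·log₂(1/0.21) + 0.23·log₂(1/0.23) = 1.9843 bits.
RT = 380 + 55 × 1.9843 = 489.14 ms.

489 ms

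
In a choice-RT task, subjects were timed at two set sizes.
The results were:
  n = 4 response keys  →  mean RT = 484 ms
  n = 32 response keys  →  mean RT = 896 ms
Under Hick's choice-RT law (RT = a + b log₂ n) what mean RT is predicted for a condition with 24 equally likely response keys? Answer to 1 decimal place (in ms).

Fit slope and intercept:
  b = (896 − 484) / (log₂ 32 − log₂ 4) = 412 / (5 − 2) = 137.333 ms/bit
  a = 484 − 137.333 × 2 = 209.333 ms
Then RT(24) = 209.333 + 137.333 × log₂ 24 = 209.333 + 137.333 × 4.5850 ≈ 839.002 ms.

839.0 ms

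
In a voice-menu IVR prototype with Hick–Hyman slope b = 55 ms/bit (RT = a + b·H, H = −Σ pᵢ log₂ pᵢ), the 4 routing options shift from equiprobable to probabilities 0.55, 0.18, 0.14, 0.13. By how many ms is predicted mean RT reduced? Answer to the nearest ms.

Equiprobable entropy H₀ = log₂ 4 = 2.0000 bits.
Skewed entropy H = −Σ pᵢ log₂ pᵢ = 1.6994 bits.
ΔRT = b·(H₀ − H) = 55 × 0.3006 = 16.53 ms.

17 ms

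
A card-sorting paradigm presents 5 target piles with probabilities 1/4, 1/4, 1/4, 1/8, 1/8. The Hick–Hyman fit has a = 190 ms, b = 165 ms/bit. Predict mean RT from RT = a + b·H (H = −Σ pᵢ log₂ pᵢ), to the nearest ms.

561 ms

H = −Σ pᵢ log₂ pᵢ = 0.25·2 + 0.25·2 + 0.25·2 + 0.125·3 + 0.125·3 = 2.250 bits.
RT = 190 + 165 × 2.250 = 561.25 ms.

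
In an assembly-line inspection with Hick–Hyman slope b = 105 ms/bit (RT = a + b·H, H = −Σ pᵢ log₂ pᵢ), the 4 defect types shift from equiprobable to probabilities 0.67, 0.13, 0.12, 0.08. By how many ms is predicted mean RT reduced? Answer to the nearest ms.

The RT saving is b·ΔH. Equiprobable H₀ = log₂(4) = 2.0000 bits; with the given probabilities H = 1.4283 bits.
b·(H₀ − H) = 105 × (2.0000 − 1.4283) = 60.03 ms.

60 ms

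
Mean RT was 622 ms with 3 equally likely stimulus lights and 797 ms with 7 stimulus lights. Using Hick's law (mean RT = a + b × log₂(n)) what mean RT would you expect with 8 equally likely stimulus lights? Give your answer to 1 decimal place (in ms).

Fit slope and intercept:
  b = (797 − 622) / (log₂ 7 − log₂ 3) = 175 / (2.8074 − 1.5850) = 143.162 ms/bit
  a = 622 − 143.162 × 1.5850 = 395.094 ms
Then RT(8) = 395.094 + 143.162 × log₂ 8 = 395.094 + 143.162 × 3 ≈ 824.579 ms.

824.6 ms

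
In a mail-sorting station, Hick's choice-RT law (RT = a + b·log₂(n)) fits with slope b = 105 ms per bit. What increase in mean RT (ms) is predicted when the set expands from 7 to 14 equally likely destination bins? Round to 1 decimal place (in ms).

105.0 ms

The intercept a cancels: ΔRT = b·(log₂ n₂ − log₂ n₁) = b·log₂(n₂/n₁).
log₂(14) − log₂(7) = log₂(14/7) = log₂(2) = 1.
ΔRT = 105 × 1.0000 = 105.000 ms.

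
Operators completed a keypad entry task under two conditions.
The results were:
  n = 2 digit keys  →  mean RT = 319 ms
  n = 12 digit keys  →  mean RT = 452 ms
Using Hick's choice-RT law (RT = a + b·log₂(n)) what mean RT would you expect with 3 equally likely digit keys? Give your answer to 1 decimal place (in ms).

349.1 ms

RT is linear in log₂ n, so two points fix the line:
  b = (452 − 319) / (log₂ 12 − log₂ 2) = 133 / (3.5850 − 1) = 51.451 ms/bit
  a = 319 − 51.451 × 1 = 267.549 ms
Then RT(3) = 267.549 + 51.451 × log₂ 3 = 267.549 + 51.451 × 1.5850 ≈ 349.097 ms.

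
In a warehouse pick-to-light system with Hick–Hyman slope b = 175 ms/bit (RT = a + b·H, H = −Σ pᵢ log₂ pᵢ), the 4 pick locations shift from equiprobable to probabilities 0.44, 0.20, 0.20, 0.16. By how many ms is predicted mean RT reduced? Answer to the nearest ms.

22 ms

The RT saving is b·ΔH. Equiprobable H₀ = log₂(4) = 2.0000 bits; with the given probabilities H = 1.8729 bits.
b·(H₀ − H) = 175 × (2.0000 − 1.8729) = 22.24 ms.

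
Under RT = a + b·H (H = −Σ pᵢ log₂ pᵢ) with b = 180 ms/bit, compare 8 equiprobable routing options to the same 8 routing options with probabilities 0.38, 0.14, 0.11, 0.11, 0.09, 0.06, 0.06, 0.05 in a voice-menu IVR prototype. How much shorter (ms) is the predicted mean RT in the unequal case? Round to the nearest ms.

64 ms

The RT saving is b·ΔH. Equiprobable H₀ = log₂(8) = 3.0000 bits; with the given probabilities H = 2.6440 bits.
b·(H₀ − H) = 180 × (3.0000 − 2.6440) = 64.09 ms.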